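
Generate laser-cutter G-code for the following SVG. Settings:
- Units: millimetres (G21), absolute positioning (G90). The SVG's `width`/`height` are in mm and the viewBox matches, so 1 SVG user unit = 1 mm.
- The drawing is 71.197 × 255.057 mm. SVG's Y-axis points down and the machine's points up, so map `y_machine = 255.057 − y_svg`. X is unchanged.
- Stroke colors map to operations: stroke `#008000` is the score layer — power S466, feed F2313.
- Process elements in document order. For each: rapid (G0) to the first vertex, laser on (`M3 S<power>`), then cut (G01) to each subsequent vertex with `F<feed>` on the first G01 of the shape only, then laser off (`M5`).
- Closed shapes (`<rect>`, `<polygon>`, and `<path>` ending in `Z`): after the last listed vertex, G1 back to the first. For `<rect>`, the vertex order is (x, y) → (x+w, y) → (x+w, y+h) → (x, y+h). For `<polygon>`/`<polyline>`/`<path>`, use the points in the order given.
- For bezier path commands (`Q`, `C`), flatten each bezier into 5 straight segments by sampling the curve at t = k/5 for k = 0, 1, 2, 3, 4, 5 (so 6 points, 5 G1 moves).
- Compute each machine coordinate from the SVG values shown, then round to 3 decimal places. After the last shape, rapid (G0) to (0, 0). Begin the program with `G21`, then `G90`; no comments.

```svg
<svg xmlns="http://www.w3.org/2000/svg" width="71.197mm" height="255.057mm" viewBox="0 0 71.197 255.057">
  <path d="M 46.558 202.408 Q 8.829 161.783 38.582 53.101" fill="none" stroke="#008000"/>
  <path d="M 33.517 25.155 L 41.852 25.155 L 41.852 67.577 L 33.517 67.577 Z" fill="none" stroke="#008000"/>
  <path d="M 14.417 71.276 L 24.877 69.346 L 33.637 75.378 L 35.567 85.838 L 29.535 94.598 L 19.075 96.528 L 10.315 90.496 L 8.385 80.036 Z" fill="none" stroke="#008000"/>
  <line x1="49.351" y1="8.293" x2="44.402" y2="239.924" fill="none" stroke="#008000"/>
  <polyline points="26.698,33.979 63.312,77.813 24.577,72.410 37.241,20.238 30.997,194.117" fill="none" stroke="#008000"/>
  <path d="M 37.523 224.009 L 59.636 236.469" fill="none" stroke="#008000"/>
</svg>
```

1 u = 1 mm; y_m = 255.057 − y.

[1] `<path>` quadratic bezier, #008000→score S466 F2313: (46.558,52.649) → (34.166,71.621) → (27.172,96.038) → (25.577,125.900) → (29.380,161.205) → (38.582,201.956)

[2] `<path>` rectangle, #008000→score S466 F2313: (33.517,229.902) → (41.852,229.902) → (41.852,187.480) → (33.517,187.480) → (33.517,229.902) (closed)

[3] `<path>` regular polygon, #008000→score S466 F2313: (14.417,183.781) → (24.877,185.711) → (33.637,179.679) → (35.567,169.219) → (29.535,160.459) → (19.075,158.529) → (10.315,164.561) → (8.385,175.021) → (14.417,183.781) (closed)

[4] `<line>` line segment, #008000→score S466 F2313: (49.351,246.764) → (44.402,15.133)

[5] `<polyline>` open polyline, #008000→score S466 F2313: (26.698,221.078) → (63.312,177.244) → (24.577,182.647) → (37.241,234.819) → (30.997,60.940)

[6] `<path>` line segment, #008000→score S466 F2313: (37.523,31.048) → (59.636,18.588)

G21
G90
G0 X46.558 Y52.649
M3 S466
G01 X34.166 Y71.621 F2313
G01 X27.172 Y96.038
G01 X25.577 Y125.900
G01 X29.380 Y161.205
G01 X38.582 Y201.956
M5
G0 X33.517 Y229.902
M3 S466
G01 X41.852 Y229.902 F2313
G01 X41.852 Y187.480
G01 X33.517 Y187.480
G01 X33.517 Y229.902
M5
G0 X14.417 Y183.781
M3 S466
G01 X24.877 Y185.711 F2313
G01 X33.637 Y179.679
G01 X35.567 Y169.219
G01 X29.535 Y160.459
G01 X19.075 Y158.529
G01 X10.315 Y164.561
G01 X8.385 Y175.021
G01 X14.417 Y183.781
M5
G0 X49.351 Y246.764
M3 S466
G01 X44.402 Y15.133 F2313
M5
G0 X26.698 Y221.078
M3 S466
G01 X63.312 Y177.244 F2313
G01 X24.577 Y182.647
G01 X37.241 Y234.819
G01 X30.997 Y60.940
M5
G0 X37.523 Y31.048
M3 S466
G01 X59.636 Y18.588 F2313
M5
G0 X0.000 Y0.000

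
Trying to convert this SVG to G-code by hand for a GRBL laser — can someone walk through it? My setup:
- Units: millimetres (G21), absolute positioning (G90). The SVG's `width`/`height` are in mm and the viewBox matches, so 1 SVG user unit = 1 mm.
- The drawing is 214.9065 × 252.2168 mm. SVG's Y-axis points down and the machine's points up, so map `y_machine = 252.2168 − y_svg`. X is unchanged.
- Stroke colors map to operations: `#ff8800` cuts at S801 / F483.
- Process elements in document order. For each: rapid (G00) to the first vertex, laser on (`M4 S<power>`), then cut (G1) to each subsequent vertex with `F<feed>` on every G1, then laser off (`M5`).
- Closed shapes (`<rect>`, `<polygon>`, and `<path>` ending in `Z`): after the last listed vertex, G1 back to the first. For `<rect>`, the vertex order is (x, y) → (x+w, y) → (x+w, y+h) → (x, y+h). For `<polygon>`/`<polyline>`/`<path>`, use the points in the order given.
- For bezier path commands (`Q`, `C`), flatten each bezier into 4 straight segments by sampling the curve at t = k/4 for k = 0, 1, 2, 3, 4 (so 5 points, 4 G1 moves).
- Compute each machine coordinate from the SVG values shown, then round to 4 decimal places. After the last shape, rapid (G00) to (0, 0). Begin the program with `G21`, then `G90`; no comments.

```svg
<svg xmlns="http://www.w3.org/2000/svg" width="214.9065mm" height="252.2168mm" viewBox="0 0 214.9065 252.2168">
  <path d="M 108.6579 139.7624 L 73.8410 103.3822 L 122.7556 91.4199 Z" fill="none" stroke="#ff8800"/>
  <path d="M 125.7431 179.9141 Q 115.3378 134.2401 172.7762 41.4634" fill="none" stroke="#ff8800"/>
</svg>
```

G21
G90
G00 X108.6579 Y112.4544
M4 S801
G1 X73.8410 Y148.8346 F483
G1 X122.7556 Y160.7969 F483
G1 X108.6579 Y112.4544 F483
M5
G00 X125.7431 Y72.3027
M4 S801
G1 X124.7807 Y98.0836 F483
G1 X132.2987 Y129.7524 F483
G1 X148.2972 Y167.3090 F483
G1 X172.7762 Y210.7534 F483
M5
G00 X0.0000 Y0.0000

1 u = 1 mm; y_m = 252.2168 − y.

[1] `<path>` regular polygon, #ff8800→cut S801 F483: (108.6579,112.4544) → (73.8410,148.8346) → (122.7556,160.7969) → (108.6579,112.4544) (closed)

[2] `<path>` quadratic bezier, #ff8800→cut S801 F483: (125.7431,72.3027) → (124.7807,98.0836) → (132.2987,129.7524) → (148.2972,167.3090) → (172.7762,210.7534)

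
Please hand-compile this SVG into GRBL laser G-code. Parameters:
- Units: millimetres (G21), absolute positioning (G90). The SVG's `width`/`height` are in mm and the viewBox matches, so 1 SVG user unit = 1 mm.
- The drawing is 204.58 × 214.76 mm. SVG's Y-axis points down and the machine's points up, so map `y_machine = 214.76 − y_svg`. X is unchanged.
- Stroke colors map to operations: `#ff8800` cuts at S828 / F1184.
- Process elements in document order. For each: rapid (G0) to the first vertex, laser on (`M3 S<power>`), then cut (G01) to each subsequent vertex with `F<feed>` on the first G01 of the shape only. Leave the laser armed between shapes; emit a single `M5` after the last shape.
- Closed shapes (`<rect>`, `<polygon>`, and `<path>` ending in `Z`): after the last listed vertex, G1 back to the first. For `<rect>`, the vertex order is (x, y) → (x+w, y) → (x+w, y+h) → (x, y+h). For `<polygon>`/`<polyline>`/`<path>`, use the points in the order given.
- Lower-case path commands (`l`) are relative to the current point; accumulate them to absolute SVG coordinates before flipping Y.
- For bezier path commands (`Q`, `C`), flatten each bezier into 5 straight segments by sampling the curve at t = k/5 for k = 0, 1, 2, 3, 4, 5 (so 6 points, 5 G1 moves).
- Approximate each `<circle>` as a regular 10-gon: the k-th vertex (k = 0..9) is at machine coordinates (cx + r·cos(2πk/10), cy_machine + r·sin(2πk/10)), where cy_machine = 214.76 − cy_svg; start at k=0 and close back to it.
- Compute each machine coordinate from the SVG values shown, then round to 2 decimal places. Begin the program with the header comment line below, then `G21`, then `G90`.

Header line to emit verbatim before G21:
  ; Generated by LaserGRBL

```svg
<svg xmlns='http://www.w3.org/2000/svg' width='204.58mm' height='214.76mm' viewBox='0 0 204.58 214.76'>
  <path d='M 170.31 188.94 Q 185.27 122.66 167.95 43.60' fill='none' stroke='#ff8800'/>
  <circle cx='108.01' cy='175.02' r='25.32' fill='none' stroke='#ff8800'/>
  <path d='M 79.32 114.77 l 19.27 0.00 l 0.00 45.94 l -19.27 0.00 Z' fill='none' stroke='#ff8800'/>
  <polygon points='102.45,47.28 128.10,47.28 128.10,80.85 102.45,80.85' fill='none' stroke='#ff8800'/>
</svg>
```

; Generated by LaserGRBL
G21
G90
G0 X170.31 Y25.82
M3 S828
G01 X175.00 Y52.84 F1184
G01 X177.11 Y80.89
G01 X176.64 Y109.96
G01 X173.59 Y140.05
G01 X167.95 Y171.16
G0 X133.33 Y39.74
M3 S828
G01 X128.49 Y54.62 F1184
G01 X115.83 Y63.82
G01 X100.19 Y63.82
G01 X87.53 Y54.62
G01 X82.69 Y39.74
G01 X87.53 Y24.86
G01 X100.19 Y15.66
G01 X115.83 Y15.66
G01 X128.49 Y24.86
G01 X133.33 Y39.74
G0 X79.32 Y99.99
M3 S828
G01 X98.59 Y99.99 F1184
G01 X98.59 Y54.05
G01 X79.32 Y54.05
G01 X79.32 Y99.99
G0 X102.45 Y167.48
M3 S828
G01 X128.10 Y167.48 F1184
G01 X128.10 Y133.91
G01 X102.45 Y133.91
G01 X102.45 Y167.48
M5

viewBox `0 0 204.58 214.76` with mm width/height → 1 unit = 1 mm. Flip: y_m = 214.76 − y_svg.

**Shape 1** — `<path>` quadratic bezier, stroke `#ff8800` → cut (S828, F1184). Control points (SVG): P0=(170.31,188.94), P1=(185.27,122.66), P2=(167.95,43.60); sampled at t=k/5. Machine vertices: (170.31,25.82) → (175.00,52.84) → (177.11,80.89) → (176.64,109.96) → (173.59,140.05) → (167.95,171.16). Open path.

**Shape 2** — `<circle>` circle, stroke `#ff8800` → cut (S828, F1184). Machine vertices: (133.33,39.74) → (128.49,54.62) → (115.83,63.82) → (100.19,63.82) → (87.53,54.62) → (82.69,39.74) → (87.53,24.86) → (100.19,15.66) → (115.83,15.66) → (128.49,24.86) → (133.33,39.74). Closed: final G1 returns to the first vertex.

**Shape 3** — `<path>` rectangle, stroke `#ff8800` → cut (S828, F1184). Machine vertices: (79.32,99.99) → (98.59,99.99) → (98.59,54.05) → (79.32,54.05) → (79.32,99.99). Closed: final G1 returns to the first vertex.

**Shape 4** — `<polygon>` rectangle, stroke `#ff8800` → cut (S828, F1184). Machine vertices: (102.45,167.48) → (128.10,167.48) → (128.10,133.91) → (102.45,133.91) → (102.45,167.48). Closed: final G1 returns to the first vertex.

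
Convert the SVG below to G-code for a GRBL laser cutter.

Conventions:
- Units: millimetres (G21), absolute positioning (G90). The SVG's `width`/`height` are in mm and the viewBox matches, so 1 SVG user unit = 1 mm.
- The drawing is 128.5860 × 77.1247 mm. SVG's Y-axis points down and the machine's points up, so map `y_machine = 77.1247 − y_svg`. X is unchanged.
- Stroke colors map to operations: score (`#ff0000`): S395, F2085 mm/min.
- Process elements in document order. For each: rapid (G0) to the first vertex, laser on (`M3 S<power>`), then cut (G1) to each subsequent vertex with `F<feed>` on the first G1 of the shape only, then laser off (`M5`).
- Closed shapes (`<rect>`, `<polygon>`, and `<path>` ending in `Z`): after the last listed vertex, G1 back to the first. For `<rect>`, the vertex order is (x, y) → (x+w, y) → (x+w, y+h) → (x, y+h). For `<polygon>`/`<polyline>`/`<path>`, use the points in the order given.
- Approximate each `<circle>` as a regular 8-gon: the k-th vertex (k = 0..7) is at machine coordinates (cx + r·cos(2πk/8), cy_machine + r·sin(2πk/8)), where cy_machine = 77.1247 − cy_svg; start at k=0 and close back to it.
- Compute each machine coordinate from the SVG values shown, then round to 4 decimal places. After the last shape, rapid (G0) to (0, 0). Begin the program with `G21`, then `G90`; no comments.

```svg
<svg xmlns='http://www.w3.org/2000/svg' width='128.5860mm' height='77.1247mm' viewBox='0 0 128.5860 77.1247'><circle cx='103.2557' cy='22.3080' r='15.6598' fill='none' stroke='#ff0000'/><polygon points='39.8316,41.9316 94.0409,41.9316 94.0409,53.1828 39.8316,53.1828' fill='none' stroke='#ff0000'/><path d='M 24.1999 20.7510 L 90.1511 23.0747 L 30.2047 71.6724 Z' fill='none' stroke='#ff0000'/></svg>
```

G21
G90
G0 X118.9155 Y54.8167
M3 S395
G1 X114.3289 Y65.8899 F2085
G1 X103.2557 Y70.4765
G1 X92.1825 Y65.8899
G1 X87.5959 Y54.8167
G1 X92.1825 Y43.7435
G1 X103.2557 Y39.1569
G1 X114.3289 Y43.7435
G1 X118.9155 Y54.8167
M5
G0 X39.8316 Y35.1931
M3 S395
G1 X94.0409 Y35.1931 F2085
G1 X94.0409 Y23.9419
G1 X39.8316 Y23.9419
G1 X39.8316 Y35.1931
M5
G0 X24.1999 Y56.3737
M3 S395
G1 X90.1511 Y54.0500 F2085
G1 X30.2047 Y5.4523
G1 X24.1999 Y56.3737
M5
G0 X0.0000 Y0.0000

1 u = 1 mm; y_m = 77.1247 − y.

[1] `<circle>` circle, #ff0000→score S395 F2085: (118.9155,54.8167) → (114.3289,65.8899) → (103.2557,70.4765) → (92.1825,65.8899) → (87.5959,54.8167) → (92.1825,43.7435) → (103.2557,39.1569) → (114.3289,43.7435) → (118.9155,54.8167) (closed)

[2] `<polygon>` rectangle, #ff0000→score S395 F2085: (39.8316,35.1931) → (94.0409,35.1931) → (94.0409,23.9419) → (39.8316,23.9419) → (39.8316,35.1931) (closed)

[3] `<path>` closed polygon, #ff0000→score S395 F2085: (24.1999,56.3737) → (90.1511,54.0500) → (30.2047,5.4523) → (24.1999,56.3737) (closed)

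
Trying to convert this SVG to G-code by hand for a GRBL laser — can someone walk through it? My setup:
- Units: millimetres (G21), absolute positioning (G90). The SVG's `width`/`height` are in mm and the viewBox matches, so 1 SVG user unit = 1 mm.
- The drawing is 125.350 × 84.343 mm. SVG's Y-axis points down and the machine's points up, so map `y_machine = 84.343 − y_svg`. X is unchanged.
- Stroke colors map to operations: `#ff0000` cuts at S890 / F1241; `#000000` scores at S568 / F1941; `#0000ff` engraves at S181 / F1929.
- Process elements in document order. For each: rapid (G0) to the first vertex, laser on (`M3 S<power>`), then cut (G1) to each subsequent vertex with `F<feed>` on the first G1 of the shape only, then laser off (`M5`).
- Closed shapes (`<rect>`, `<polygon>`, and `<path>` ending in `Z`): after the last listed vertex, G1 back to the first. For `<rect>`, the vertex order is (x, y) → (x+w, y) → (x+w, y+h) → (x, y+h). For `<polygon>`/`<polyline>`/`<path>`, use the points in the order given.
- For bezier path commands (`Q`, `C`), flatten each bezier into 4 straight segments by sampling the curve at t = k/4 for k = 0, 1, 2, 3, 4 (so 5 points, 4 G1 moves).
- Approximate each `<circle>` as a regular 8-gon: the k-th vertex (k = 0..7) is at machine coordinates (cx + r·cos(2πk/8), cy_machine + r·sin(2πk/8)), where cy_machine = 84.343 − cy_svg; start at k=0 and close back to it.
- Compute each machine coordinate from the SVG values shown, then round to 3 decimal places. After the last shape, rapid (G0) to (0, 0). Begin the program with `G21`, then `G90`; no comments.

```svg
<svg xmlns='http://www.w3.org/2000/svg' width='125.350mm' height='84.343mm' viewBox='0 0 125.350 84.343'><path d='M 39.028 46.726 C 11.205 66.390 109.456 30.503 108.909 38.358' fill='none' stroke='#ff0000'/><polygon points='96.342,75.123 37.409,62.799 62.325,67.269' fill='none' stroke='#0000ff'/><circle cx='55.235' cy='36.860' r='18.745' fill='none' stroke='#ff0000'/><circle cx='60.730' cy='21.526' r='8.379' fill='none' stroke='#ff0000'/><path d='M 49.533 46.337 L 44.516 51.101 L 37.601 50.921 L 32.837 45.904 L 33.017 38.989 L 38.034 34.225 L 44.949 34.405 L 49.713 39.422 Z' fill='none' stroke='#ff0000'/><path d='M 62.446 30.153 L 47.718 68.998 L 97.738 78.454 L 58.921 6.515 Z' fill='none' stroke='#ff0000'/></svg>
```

viewBox `0 0 125.350 84.343` with mm width/height → 1 unit = 1 mm. Flip: y_m = 84.343 − y_svg.

**Shape 1** — `<path>` cubic bezier, stroke `#ff0000` → cut (S890, F1241). Control points (SVG): P0=(39.028,46.726), P1=(11.205,66.390), P2=(109.456,30.503), P3=(108.909,38.358); sampled at t=k/4. Machine vertices: (39.028,37.617) → (38.286,31.733) → (63.740,37.373) → (94.308,45.226) → (108.909,45.985). Open path.

**Shape 2** — `<polygon>` closed polygon, stroke `#0000ff` → engrave (S181, F1929). Machine vertices: (96.342,9.220) → (37.409,21.544) → (62.325,17.074) → (96.342,9.220). Closed: final G1 returns to the first vertex.

**Shape 3** — `<circle>` circle, stroke `#ff0000` → cut (S890, F1241). Machine vertices: (73.980,47.483) → (68.490,60.738) → (55.235,66.228) → (41.980,60.738) → (36.490,47.483) → (41.980,34.228) → (55.235,28.738) → (68.490,34.228) → (73.980,47.483). Closed: final G1 returns to the first vertex.

**Shape 4** — `<circle>` circle, stroke `#ff0000` → cut (S890, F1241). Machine vertices: (69.109,62.817) → (66.655,68.742) → (60.730,71.196) → (54.805,68.742) → (52.351,62.817) → (54.805,56.892) → (60.730,54.438) → (66.655,56.892) → (69.109,62.817). Closed: final G1 returns to the first vertex.

**Shape 5** — `<path>` regular polygon, stroke `#ff0000` → cut (S890, F1241). Machine vertices: (49.533,38.006) → (44.516,33.242) → (37.601,33.422) → (32.837,38.439) → (33.017,45.354) → (38.034,50.118) → (44.949,49.938) → (49.713,44.921) → (49.533,38.006). Closed: final G1 returns to the first vertex.

**Shape 6** — `<path>` closed polygon, stroke `#ff0000` → cut (S890, F1241). Machine vertices: (62.446,54.190) → (47.718,15.345) → (97.738,5.889) → (58.921,77.828) → (62.446,54.190). Closed: final G1 returns to the first vertex.

G21
G90
G0 X39.028 Y37.617
M3 S890
G1 X38.286 Y31.733 F1241
G1 X63.740 Y37.373
G1 X94.308 Y45.226
G1 X108.909 Y45.985
M5
G0 X96.342 Y9.220
M3 S181
G1 X37.409 Y21.544 F1929
G1 X62.325 Y17.074
G1 X96.342 Y9.220
M5
G0 X73.980 Y47.483
M3 S890
G1 X68.490 Y60.738 F1241
G1 X55.235 Y66.228
G1 X41.980 Y60.738
G1 X36.490 Y47.483
G1 X41.980 Y34.228
G1 X55.235 Y28.738
G1 X68.490 Y34.228
G1 X73.980 Y47.483
M5
G0 X69.109 Y62.817
M3 S890
G1 X66.655 Y68.742 F1241
G1 X60.730 Y71.196
G1 X54.805 Y68.742
G1 X52.351 Y62.817
G1 X54.805 Y56.892
G1 X60.730 Y54.438
G1 X66.655 Y56.892
G1 X69.109 Y62.817
M5
G0 X49.533 Y38.006
M3 S890
G1 X44.516 Y33.242 F1241
G1 X37.601 Y33.422
G1 X32.837 Y38.439
G1 X33.017 Y45.354
G1 X38.034 Y50.118
G1 X44.949 Y49.938
G1 X49.713 Y44.921
G1 X49.533 Y38.006
M5
G0 X62.446 Y54.190
M3 S890
G1 X47.718 Y15.345 F1241
G1 X97.738 Y5.889
G1 X58.921 Y77.828
G1 X62.446 Y54.190
M5
G0 X0.000 Y0.000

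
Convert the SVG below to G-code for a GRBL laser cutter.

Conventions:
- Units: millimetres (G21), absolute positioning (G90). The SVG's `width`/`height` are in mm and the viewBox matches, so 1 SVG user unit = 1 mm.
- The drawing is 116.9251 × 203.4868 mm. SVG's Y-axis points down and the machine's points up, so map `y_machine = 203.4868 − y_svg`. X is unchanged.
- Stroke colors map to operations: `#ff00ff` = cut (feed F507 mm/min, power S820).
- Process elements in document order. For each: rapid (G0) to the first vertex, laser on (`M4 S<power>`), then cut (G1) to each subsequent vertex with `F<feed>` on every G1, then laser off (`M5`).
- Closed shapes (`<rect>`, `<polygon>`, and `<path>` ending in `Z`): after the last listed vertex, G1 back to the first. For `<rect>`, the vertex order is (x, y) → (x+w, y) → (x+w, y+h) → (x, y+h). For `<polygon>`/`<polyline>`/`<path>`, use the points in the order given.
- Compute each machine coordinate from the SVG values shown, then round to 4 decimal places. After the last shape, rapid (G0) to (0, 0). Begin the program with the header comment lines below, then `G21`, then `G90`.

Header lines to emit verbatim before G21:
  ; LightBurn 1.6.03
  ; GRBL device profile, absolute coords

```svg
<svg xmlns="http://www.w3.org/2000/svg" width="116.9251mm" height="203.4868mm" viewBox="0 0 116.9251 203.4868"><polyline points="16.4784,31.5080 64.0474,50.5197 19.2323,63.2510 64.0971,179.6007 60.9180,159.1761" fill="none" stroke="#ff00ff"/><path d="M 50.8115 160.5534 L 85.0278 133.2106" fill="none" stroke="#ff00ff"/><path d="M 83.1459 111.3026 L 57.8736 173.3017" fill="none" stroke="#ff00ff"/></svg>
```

Since the viewBox matches the mm dimensions, user units are millimetres directly. The only transform is the Y-flip y_m = 203.4868 − y_svg.

Shape 1 is a open polyline drawn with `<polyline>`. Its stroke #ff00ff means cut at S820, F507. After flipping Y the toolpath is (16.4784,171.9788) → (64.0474,152.9671) → (19.2323,140.2358) → (64.0971,23.8861) → (60.9180,44.3107).

Shape 2 is a line segment drawn with `<path>`. Its stroke #ff00ff means cut at S820, F507. After flipping Y the toolpath is (50.8115,42.9334) → (85.0278,70.2762).

Shape 3 is a line segment drawn with `<path>`. Its stroke #ff00ff means cut at S820, F507. After flipping Y the toolpath is (83.1459,92.1842) → (57.8736,30.1851).

; LightBurn 1.6.03
; GRBL device profile, absolute coords
G21
G90
G0 X16.4784 Y171.9788
M4 S820
G1 X64.0474 Y152.9671 F507
G1 X19.2323 Y140.2358 F507
G1 X64.0971 Y23.8861 F507
G1 X60.9180 Y44.3107 F507
M5
G0 X50.8115 Y42.9334
M4 S820
G1 X85.0278 Y70.2762 F507
M5
G0 X83.1459 Y92.1842
M4 S820
G1 X57.8736 Y30.1851 F507
M5
G0 X0.0000 Y0.0000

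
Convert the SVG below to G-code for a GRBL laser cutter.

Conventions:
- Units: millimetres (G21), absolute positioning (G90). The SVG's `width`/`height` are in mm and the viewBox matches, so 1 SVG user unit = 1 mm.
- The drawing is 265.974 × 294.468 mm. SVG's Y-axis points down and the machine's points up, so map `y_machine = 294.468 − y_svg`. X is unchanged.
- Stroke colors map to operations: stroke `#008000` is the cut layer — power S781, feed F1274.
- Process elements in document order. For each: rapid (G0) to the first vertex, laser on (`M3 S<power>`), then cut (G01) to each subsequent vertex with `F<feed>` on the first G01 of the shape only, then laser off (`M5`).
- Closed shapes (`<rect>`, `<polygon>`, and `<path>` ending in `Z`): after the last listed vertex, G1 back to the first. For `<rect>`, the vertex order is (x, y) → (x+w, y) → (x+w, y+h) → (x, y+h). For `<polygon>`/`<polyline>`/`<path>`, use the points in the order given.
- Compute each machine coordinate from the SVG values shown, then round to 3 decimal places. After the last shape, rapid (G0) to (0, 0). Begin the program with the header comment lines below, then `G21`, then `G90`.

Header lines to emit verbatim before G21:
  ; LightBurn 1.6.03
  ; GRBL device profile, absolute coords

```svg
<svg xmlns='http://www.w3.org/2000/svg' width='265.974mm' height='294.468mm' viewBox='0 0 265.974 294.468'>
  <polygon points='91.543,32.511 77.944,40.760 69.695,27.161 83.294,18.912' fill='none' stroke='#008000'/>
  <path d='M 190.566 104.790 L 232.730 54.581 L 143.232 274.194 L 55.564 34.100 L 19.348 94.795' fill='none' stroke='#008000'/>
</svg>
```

Since the viewBox matches the mm dimensions, user units are millimetres directly. The only transform is the Y-flip y_m = 294.468 − y_svg.

Shape 1 is a regular polygon drawn with `<polygon>`. Its stroke #008000 means cut at S781, F1274. After flipping Y the toolpath is (91.543,261.957) → (77.944,253.708) → (69.695,267.307) → (83.294,275.556) → (91.543,261.957), returning to the start.

Shape 2 is a open polyline drawn with `<path>`. Its stroke #008000 means cut at S781, F1274. After flipping Y the toolpath is (190.566,189.678) → (232.730,239.887) → (143.232,20.274) → (55.564,260.368) → (19.348,199.673).

; LightBurn 1.6.03
; GRBL device profile, absolute coords
G21
G90
G0 X91.543 Y261.957
M3 S781
G01 X77.944 Y253.708 F1274
G01 X69.695 Y267.307
G01 X83.294 Y275.556
G01 X91.543 Y261.957
M5
G0 X190.566 Y189.678
M3 S781
G01 X232.730 Y239.887 F1274
G01 X143.232 Y20.274
G01 X55.564 Y260.368
G01 X19.348 Y199.673
M5
G0 X0.000 Y0.000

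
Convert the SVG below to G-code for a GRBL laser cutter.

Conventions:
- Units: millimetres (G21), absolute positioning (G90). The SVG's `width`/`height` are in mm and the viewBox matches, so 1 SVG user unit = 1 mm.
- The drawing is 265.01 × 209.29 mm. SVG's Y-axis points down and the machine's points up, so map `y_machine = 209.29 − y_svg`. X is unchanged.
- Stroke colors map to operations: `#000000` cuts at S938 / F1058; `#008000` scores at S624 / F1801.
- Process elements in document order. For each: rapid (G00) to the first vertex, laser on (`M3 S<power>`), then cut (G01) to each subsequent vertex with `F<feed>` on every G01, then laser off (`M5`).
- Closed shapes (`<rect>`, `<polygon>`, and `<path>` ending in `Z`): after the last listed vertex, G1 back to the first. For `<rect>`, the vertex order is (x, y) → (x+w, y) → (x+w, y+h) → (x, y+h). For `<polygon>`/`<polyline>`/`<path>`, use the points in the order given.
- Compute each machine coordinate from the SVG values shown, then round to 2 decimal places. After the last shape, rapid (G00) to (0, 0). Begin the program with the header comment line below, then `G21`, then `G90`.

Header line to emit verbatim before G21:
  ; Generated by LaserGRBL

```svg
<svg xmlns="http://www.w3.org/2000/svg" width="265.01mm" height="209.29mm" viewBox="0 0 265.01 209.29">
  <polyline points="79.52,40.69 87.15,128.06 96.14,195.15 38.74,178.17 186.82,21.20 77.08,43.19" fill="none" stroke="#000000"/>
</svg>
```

1 u = 1 mm; y_m = 209.29 − y.

[1] `<polyline>` open polyline, #000000→cut S938 F1058: (79.52,168.60) → (87.15,81.23) → (96.14,14.14) → (38.74,31.12) → (186.82,188.09) → (77.08,166.10)

; Generated by LaserGRBL
G21
G90
G00 X79.52 Y168.60
M3 S938
G01 X87.15 Y81.23 F1058
G01 X96.14 Y14.14 F1058
G01 X38.74 Y31.12 F1058
G01 X186.82 Y188.09 F1058
G01 X77.08 Y166.10 F1058
M5
G00 X0.00 Y0.00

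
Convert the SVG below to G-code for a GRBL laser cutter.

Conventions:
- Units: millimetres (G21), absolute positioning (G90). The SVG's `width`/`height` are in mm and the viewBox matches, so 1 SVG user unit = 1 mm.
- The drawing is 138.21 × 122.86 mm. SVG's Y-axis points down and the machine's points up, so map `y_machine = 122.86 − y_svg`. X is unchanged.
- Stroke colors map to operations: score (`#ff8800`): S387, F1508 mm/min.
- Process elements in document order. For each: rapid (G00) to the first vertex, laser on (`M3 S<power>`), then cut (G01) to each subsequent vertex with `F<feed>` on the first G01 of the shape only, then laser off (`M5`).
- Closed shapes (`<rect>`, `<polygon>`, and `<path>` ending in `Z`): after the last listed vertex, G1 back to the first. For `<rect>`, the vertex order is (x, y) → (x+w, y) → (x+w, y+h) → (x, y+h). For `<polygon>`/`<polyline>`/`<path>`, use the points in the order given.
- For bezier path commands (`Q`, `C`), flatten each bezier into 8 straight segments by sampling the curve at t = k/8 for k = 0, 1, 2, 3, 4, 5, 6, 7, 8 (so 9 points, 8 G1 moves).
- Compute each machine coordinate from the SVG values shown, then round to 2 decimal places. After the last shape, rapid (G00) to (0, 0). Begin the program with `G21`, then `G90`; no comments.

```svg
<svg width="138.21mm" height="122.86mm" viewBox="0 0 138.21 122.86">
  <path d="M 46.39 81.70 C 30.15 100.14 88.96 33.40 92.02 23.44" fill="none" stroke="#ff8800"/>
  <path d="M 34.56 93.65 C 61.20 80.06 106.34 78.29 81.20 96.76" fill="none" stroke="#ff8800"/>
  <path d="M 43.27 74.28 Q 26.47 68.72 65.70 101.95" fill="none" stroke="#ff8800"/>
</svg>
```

G21
G90
G00 X46.39 Y41.16
M3 S387
G01 X43.56 Y37.96 F1508
G01 X46.24 Y41.08
G01 X52.88 Y48.86
G01 X61.97 Y59.64
G01 X71.96 Y71.75
G01 X81.32 Y83.52
G01 X88.51 Y93.30
G01 X92.02 Y99.42
M5
G00 X34.56 Y29.21
M3 S387
G01 X45.24 Y33.74 F1508
G01 X56.62 Y37.05
G01 X67.65 Y39.07
G01 X77.30 Y39.68
G01 X84.51 Y38.78
G01 X88.26 Y36.29
G01 X87.51 Y32.09
G01 X81.20 Y26.10
M5
G00 X43.27 Y48.58
M3 S387
G01 X39.95 Y49.36 F1508
G01 X38.37 Y48.94
G01 X38.55 Y47.30
G01 X40.48 Y44.44
G01 X44.16 Y40.38
G01 X49.59 Y35.10
G01 X56.77 Y28.61
G01 X65.70 Y20.91
M5
G00 X0.00 Y0.00

viewBox `0 0 138.21 122.86` with mm width/height → 1 unit = 1 mm. Flip: y_m = 122.86 − y_svg.

**Shape 1** — `<path>` cubic bezier, stroke `#ff8800` → score (S387, F1508). Control points (SVG): P0=(46.39,81.70), P1=(30.15,100.14), P2=(88.96,33.40), P3=(92.02,23.44); sampled at t=k/8. Machine vertices: (46.39,41.16) → (43.56,37.96) → (46.24,41.08) → (52.88,48.86) → (61.97,59.64) → (71.96,71.75) → (81.32,83.52) → (88.51,93.30) → (92.02,99.42). Open path.

**Shape 2** — `<path>` cubic bezier, stroke `#ff8800` → score (S387, F1508). Control points (SVG): P0=(34.56,93.65), P1=(61.20,80.06), P2=(106.34,78.29), P3=(81.20,96.76); sampled at t=k/8. Machine vertices: (34.56,29.21) → (45.24,33.74) → (56.62,37.05) → (67.65,39.07) → (77.30,39.68) → (84.51,38.78) → (88.26,36.29) → (87.51,32.09) → (81.20,26.10). Open path.

**Shape 3** — `<path>` quadratic bezier, stroke `#ff8800` → score (S387, F1508). Control points (SVG): P0=(43.27,74.28), P1=(26.47,68.72), P2=(65.70,101.95); sampled at t=k/8. Machine vertices: (43.27,48.58) → (39.95,49.36) → (38.37,48.94) → (38.55,47.30) → (40.48,44.44) → (44.16,40.38) → (49.59,35.10) → (56.77,28.61) → (65.70,20.91). Open path.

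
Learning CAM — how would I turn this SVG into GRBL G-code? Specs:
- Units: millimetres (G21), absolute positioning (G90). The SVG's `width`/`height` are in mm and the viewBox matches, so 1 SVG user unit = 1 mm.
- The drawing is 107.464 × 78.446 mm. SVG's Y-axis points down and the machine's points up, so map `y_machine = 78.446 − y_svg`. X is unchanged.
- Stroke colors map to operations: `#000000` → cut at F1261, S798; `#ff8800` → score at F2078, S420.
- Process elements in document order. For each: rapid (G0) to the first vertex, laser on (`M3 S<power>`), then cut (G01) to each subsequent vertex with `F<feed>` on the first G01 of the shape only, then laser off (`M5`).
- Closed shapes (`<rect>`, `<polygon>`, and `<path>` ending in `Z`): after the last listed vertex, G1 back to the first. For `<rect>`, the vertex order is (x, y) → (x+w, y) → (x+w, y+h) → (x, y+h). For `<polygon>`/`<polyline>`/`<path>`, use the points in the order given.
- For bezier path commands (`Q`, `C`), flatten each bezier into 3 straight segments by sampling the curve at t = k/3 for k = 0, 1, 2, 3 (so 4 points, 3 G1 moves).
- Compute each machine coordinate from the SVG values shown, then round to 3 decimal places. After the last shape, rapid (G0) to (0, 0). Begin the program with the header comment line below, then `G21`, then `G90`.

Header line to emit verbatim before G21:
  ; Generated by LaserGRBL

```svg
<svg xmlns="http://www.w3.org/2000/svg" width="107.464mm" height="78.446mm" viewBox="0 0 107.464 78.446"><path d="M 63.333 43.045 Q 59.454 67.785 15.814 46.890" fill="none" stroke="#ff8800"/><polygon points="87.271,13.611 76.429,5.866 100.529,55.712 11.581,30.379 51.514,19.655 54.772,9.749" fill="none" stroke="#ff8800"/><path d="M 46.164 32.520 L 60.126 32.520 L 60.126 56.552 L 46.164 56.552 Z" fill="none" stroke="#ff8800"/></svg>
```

; Generated by LaserGRBL
G21
G90
G0 X63.333 Y35.401
M3 S420
G01 X56.329 Y23.978 F2078
G01 X40.489 Y22.697
G01 X15.814 Y31.556
M5
G0 X87.271 Y64.835
M3 S420
G01 X76.429 Y72.580 F2078
G01 X100.529 Y22.734
G01 X11.581 Y48.067
G01 X51.514 Y58.791
G01 X54.772 Y68.697
G01 X87.271 Y64.835
M5
G0 X46.164 Y45.926
M3 S420
G01 X60.126 Y45.926 F2078
G01 X60.126 Y21.894
G01 X46.164 Y21.894
G01 X46.164 Y45.926
M5
G0 X0.000 Y0.000

Since the viewBox matches the mm dimensions, user units are millimetres directly. The only transform is the Y-flip y_m = 78.446 − y_svg.

Shape 1 is a quadratic bezier drawn with `<path>`. Its stroke #ff8800 means score at S420, F2078. After flipping Y the toolpath is (63.333,35.401) → (56.329,23.978) → (40.489,22.697) → (15.814,31.556).

Shape 2 is a closed polygon drawn with `<polygon>`. Its stroke #ff8800 means score at S420, F2078. After flipping Y the toolpath is (87.271,64.835) → (76.429,72.580) → (100.529,22.734) → (11.581,48.067) → (51.514,58.791) → (54.772,68.697) → (87.271,64.835), returning to the start.

Shape 3 is a rectangle drawn with `<path>`. Its stroke #ff8800 means score at S420, F2078. After flipping Y the toolpath is (46.164,45.926) → (60.126,45.926) → (60.126,21.894) → (46.164,21.894) → (46.164,45.926), returning to the start.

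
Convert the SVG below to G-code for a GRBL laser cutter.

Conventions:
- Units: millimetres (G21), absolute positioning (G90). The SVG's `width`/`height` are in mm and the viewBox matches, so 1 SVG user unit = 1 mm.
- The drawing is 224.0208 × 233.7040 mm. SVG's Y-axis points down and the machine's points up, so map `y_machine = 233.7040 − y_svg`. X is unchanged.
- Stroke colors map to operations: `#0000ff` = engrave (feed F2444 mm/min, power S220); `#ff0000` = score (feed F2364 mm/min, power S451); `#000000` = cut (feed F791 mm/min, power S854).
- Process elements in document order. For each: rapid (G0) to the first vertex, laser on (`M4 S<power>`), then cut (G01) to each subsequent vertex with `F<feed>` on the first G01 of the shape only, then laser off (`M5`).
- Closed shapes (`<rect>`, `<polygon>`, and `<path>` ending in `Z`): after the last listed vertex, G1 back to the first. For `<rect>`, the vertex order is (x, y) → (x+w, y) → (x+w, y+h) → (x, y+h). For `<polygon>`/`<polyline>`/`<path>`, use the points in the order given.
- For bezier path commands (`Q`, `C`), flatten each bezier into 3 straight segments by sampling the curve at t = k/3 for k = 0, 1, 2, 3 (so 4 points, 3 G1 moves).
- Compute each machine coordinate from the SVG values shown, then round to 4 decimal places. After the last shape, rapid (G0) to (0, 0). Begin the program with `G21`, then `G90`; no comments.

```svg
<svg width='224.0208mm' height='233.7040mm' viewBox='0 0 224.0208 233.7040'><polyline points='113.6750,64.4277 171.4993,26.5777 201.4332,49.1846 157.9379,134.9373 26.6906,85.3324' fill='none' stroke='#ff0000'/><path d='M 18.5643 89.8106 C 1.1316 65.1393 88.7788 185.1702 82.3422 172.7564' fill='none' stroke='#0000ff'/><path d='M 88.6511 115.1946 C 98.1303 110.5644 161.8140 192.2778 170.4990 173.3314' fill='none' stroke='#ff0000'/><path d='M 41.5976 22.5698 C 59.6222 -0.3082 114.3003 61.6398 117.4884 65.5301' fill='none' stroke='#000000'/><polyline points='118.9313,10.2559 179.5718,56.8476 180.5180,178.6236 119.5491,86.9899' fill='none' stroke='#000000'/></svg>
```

G21
G90
G0 X113.6750 Y169.2763
M4 S451
G01 X171.4993 Y207.1263 F2364
G01 X201.4332 Y184.5194
G01 X157.9379 Y98.7667
G01 X26.6906 Y148.3716
M5
G0 X18.5643 Y143.8934
M4 S220
G01 X28.7818 Y130.5953 F2444
G01 X64.7940 Y82.4173
G01 X82.3422 Y60.9476
M5
G0 X88.6511 Y118.5094
M4 S451
G01 X112.1539 Y101.2845 F2364
G01 X147.5257 Y68.0534
G01 X170.4990 Y60.3726
M5
G0 X41.5976 Y211.1342
M4 S854
G01 X68.5755 Y211.0289 F791
G01 X100.4015 Y186.1248
G01 X117.4884 Y168.1739
M5
G0 X118.9313 Y223.4481
M4 S854
G01 X179.5718 Y176.8564 F791
G01 X180.5180 Y55.0804
G01 X119.5491 Y146.7141
M5
G0 X0.0000 Y0.0000

1 u = 1 mm; y_m = 233.7040 − y.

[1] `<polyline>` open polyline, #ff0000→score S451 F2364: (113.6750,169.2763) → (171.4993,207.1263) → (201.4332,184.5194) → (157.9379,98.7667) → (26.6906,148.3716)

[2] `<path>` cubic bezier, #0000ff→engrave S220 F2444: (18.5643,143.8934) → (28.7818,130.5953) → (64.7940,82.4173) → (82.3422,60.9476)

[3] `<path>` cubic bezier, #ff0000→score S451 F2364: (88.6511,118.5094) → (112.1539,101.2845) → (147.5257,68.0534) → (170.4990,60.3726)

[4] `<path>` cubic bezier, #000000→cut S854 F791: (41.5976,211.1342) → (68.5755,211.0289) → (100.4015,186.1248) → (117.4884,168.1739)

[5] `<polyline>` open polyline, #000000→cut S854 F791: (118.9313,223.4481) → (179.5718,176.8564) → (180.5180,55.0804) → (119.5491,146.7141)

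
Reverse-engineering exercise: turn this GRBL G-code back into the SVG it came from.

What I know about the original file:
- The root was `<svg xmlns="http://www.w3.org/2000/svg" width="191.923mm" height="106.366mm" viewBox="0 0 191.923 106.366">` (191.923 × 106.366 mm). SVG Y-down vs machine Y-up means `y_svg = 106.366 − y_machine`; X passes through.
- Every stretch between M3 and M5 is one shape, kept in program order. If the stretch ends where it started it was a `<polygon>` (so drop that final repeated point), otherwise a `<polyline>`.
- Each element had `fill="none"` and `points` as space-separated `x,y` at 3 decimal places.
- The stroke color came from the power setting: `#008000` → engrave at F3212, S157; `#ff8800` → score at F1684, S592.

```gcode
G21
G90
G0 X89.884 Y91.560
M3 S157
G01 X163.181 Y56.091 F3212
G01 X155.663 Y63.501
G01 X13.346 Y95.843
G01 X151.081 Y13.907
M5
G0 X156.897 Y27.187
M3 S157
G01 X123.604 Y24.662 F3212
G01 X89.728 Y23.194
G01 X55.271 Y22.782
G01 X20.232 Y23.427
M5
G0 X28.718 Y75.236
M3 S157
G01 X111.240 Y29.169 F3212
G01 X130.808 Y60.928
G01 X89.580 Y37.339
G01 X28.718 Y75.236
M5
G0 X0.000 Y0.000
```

y_svg = 106.366 − y_m. Every run uses S157, so all elements get stroke `#008000` (engrave).

[1] open run; points: 89.884,14.806 163.181,50.275 155.663,42.865 13.346,10.523 151.081,92.459

[2] open run; points: 156.897,79.179 123.604,81.704 89.728,83.172 55.271,83.584 20.232,82.939

[3] closed run; points: 28.718,31.130 111.240,77.197 130.808,45.438 89.580,69.027

<svg xmlns="http://www.w3.org/2000/svg" width="191.923mm" height="106.366mm" viewBox="0 0 191.923 106.366">
  <polyline points="89.884,14.806 163.181,50.275 155.663,42.865 13.346,10.523 151.081,92.459" fill="none" stroke="#008000"/>
  <polyline points="156.897,79.179 123.604,81.704 89.728,83.172 55.271,83.584 20.232,82.939" fill="none" stroke="#008000"/>
  <polygon points="28.718,31.130 111.240,77.197 130.808,45.438 89.580,69.027" fill="none" stroke="#008000"/>
</svg>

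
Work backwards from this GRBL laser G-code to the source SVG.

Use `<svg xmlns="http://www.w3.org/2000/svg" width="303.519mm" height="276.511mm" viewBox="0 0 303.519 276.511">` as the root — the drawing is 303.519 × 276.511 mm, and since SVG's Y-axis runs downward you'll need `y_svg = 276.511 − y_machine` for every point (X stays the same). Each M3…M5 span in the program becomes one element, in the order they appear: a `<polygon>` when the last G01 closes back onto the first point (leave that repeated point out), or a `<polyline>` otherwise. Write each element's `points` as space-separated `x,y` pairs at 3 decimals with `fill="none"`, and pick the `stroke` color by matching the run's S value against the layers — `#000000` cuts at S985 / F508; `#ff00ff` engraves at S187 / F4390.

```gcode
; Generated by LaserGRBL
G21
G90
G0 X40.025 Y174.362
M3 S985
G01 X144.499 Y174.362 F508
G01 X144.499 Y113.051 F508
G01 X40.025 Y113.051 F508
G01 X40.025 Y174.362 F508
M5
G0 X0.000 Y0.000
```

y_svg = 276.511 − y_m. Every run uses S985, so all elements get stroke `#000000` (cut).

[1] closed run; points: 40.025,102.149 144.499,102.149 144.499,163.460 40.025,163.460

<svg xmlns="http://www.w3.org/2000/svg" width="303.519mm" height="276.511mm" viewBox="0 0 303.519 276.511">
  <polygon points="40.025,102.149 144.499,102.149 144.499,163.460 40.025,163.460" fill="none" stroke="#000000"/>
</svg>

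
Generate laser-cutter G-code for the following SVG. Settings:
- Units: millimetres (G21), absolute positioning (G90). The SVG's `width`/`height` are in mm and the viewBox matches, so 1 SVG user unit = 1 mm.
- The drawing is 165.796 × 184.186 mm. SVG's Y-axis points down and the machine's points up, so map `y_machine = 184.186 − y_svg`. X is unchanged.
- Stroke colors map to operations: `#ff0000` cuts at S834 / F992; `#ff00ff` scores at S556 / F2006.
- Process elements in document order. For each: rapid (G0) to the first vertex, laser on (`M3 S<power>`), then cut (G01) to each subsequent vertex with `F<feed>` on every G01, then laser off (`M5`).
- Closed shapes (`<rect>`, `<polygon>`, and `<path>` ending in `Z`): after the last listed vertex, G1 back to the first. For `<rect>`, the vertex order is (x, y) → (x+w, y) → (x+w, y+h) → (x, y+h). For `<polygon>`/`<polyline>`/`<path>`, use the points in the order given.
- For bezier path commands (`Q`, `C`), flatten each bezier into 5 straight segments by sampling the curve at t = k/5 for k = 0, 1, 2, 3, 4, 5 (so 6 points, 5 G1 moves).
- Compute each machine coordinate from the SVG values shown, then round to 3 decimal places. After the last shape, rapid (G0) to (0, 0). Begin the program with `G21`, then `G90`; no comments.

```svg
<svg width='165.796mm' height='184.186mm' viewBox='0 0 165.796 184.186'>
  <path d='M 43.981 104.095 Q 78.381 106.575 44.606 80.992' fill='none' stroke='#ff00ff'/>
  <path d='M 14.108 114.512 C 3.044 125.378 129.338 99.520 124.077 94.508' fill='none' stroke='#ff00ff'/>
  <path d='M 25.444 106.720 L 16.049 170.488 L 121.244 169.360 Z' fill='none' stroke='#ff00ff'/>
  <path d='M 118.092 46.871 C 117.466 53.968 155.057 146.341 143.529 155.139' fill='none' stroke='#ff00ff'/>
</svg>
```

G21
G90
G0 X43.981 Y80.091
M3 S556
G01 X55.014 Y80.222 F2006
G01 X60.593 Y82.597 F2006
G01 X60.718 Y87.218 F2006
G01 X55.389 Y94.083 F2006
G01 X44.606 Y103.194 F2006
M5
G0 X14.108 Y69.674
M3 S556
G01 X21.801 Y67.101 F2006
G01 X49.553 Y70.578 F2006
G01 X84.454 Y77.342 F2006
G01 X113.598 Y84.630 F2006
G01 X124.077 Y89.678 F2006
M5
G0 X25.444 Y77.466
M3 S556
G01 X16.049 Y13.698 F2006
G01 X121.244 Y14.826 F2006
G01 X25.444 Y77.466 F2006
M5
G0 X118.092 Y137.315
M3 S556
G01 X121.604 Y124.174 F2006
G01 X130.095 Y98.673 F2006
G01 X139.375 Y68.914 F2006
G01 X145.250 Y43.004 F2006
G01 X143.529 Y29.047 F2006
M5
G0 X0.000 Y0.000

1 u = 1 mm; y_m = 184.186 − y.

[1] `<path>` quadratic bezier, #ff00ff→score S556 F2006: (43.981,80.091) → (55.014,80.222) → (60.593,82.597) → (60.718,87.218) → (55.389,94.083) → (44.606,103.194)

[2] `<path>` cubic bezier, #ff00ff→score S556 F2006: (14.108,69.674) → (21.801,67.101) → (49.553,70.578) → (84.454,77.342) → (113.598,84.630) → (124.077,89.678)

[3] `<path>` closed polygon, #ff00ff→score S556 F2006: (25.444,77.466) → (16.049,13.698) → (121.244,14.826) → (25.444,77.466) (closed)

[4] `<path>` cubic bezier, #ff00ff→score S556 F2006: (118.092,137.315) → (121.604,124.174) → (130.095,98.673) → (139.375,68.914) → (145.250,43.004) → (143.529,29.047)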